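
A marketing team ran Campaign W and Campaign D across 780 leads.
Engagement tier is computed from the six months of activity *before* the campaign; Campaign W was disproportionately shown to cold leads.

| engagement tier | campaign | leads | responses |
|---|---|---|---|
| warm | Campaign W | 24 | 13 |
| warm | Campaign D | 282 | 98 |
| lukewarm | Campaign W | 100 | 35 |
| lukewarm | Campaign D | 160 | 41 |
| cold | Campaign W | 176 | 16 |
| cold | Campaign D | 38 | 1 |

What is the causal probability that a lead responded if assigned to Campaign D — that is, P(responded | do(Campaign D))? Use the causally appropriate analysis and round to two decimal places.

0.23

The engagement tier-specific comparison favours Campaign W throughout, but the pooled figures favour Campaign D. The question is whether to condition on engagement tier.
Nothing the campaign does changes engagement tier; the imbalance is an allocation artefact. With engagement tier also predicting the outcome, the pooled figure is confounded, and the within-stratum comparison is the causal one.
Standardising Campaign D to the population engagement tier mix: 0.392·98/282 + 0.333·41/160 + 0.274·1/38 = 0.229.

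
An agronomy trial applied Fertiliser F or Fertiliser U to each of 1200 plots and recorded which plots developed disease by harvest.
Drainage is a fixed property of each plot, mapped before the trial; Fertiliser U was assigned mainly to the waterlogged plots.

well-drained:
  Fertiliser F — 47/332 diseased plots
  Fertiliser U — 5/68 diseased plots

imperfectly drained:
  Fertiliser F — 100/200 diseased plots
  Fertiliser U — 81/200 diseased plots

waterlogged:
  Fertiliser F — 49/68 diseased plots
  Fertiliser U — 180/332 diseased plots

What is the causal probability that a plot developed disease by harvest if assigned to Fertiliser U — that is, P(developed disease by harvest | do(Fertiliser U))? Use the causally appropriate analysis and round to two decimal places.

Nothing the fertiliser does changes field drainage; the imbalance is an allocation artefact. With field drainage also predicting the outcome, the pooled figure is confounded, and the within-stratum comparison is the causal one.
Standardising Fertiliser U to the population field drainage mix: 0.333·5/68 + 0.333·81/200 + 0.333·180/332 = 0.340.

0.34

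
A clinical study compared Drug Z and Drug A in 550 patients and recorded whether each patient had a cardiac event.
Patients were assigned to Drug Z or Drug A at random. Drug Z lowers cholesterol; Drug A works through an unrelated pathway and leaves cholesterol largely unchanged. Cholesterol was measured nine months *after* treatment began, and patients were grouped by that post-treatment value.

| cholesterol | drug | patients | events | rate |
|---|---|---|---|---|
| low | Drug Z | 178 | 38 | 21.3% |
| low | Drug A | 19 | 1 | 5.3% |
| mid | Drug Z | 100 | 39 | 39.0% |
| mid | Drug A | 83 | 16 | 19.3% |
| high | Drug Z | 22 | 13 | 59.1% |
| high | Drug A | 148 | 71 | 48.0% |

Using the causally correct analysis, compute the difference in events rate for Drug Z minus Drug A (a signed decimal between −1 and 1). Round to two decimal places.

Drug A is lower inside every cholesterol stratum but Drug Z is lower in aggregate. Whether to stratify depends on how cholesterol relates to the drug.
Cholesterol is recorded after the drug and is itself shifted by it — it sits on the causal path from drug to outcome. Conditioning on a mediator would strip out part of the effect we want; the pooled comparison gives the total causal effect.
The causal difference is the pooled difference: 0.300 − 0.352 = -0.052.

-0.05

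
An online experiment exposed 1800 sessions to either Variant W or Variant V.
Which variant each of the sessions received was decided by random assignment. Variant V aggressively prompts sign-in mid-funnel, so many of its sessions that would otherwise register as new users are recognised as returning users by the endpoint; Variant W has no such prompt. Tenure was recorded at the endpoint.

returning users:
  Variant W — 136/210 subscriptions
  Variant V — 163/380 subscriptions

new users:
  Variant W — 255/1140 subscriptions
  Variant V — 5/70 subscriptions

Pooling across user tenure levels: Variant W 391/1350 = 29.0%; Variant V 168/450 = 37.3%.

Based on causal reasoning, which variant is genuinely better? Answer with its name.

Variant V

The user tenure-specific comparison favours Variant W throughout, but the pooled figures favour Variant V. The question is whether to condition on user tenure.
Stratifying would compare variants among sessions the variants themselves sorted into user tenure groups — a form of selection on an intermediate. The unconditioned pooled rates give the total causal effect.
Pooled: Variant W 29.0% vs Variant V 37.3%; Variant V is higher overall.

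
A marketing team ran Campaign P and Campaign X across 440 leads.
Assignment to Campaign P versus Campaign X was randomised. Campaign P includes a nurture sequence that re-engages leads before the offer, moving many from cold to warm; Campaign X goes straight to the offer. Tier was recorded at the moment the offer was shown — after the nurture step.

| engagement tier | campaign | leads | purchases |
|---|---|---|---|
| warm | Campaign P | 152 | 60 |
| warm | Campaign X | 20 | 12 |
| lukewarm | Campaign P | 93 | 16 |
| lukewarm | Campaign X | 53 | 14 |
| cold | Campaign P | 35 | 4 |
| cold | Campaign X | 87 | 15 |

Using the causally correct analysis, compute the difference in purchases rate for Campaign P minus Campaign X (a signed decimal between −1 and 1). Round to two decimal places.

The stratified and pooled comparisons disagree (Campaign X wins within each engagement tier; Campaign P wins overall), so the answer turns on the causal role of engagement tier.
Because the campaign influences engagement tier, engagement tier is a post-treatment mediator, not a confounder. Stratifying on it would bias the estimate; the causal effect is the crude pooled difference.
The causal difference is the pooled difference: 0.286 − 0.256 = +0.029.

+0.03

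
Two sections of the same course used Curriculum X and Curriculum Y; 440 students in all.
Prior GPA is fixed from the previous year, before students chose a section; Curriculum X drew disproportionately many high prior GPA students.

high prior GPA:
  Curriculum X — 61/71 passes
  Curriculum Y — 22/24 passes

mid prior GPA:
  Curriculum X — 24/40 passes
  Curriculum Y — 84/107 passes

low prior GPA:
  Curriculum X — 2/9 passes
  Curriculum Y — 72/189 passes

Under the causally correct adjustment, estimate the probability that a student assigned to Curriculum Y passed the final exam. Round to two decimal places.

Nothing the teaching method does changes prior GPA band; the imbalance is an allocation artefact. With prior GPA band also predicting the outcome, the pooled figure is confounded, and the within-stratum comparison is the causal one.
Standardising Curriculum Y to the population prior GPA band mix: 0.216·22/24 + 0.334·84/107 + 0.450·72/189 = 0.632.

0.63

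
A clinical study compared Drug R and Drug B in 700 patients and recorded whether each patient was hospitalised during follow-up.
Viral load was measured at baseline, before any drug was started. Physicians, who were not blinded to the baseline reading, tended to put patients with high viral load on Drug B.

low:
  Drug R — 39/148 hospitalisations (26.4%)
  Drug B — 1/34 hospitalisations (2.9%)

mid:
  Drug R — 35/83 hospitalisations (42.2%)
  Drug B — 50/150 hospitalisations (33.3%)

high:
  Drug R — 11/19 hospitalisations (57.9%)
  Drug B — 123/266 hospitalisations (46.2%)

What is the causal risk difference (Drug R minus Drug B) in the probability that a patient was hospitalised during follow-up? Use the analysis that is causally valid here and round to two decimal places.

+0.14

Nothing the drug does changes viral load; the imbalance is an allocation artefact. With viral load also predicting the outcome, the pooled figure is confounded, and the within-stratum comparison is the causal one.
Adjusting over the population distribution of viral load: 0.260·(0.264−0.029) + 0.333·(0.422−0.333) + 0.407·(0.579−0.462) = +0.138.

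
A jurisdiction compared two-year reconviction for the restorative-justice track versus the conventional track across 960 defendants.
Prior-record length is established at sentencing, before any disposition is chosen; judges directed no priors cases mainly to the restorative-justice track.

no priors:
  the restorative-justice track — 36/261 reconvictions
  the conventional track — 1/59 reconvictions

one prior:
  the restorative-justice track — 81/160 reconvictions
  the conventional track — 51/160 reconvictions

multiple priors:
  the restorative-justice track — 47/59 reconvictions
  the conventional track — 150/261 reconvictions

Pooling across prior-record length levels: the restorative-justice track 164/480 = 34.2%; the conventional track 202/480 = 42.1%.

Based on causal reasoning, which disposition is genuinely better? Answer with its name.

the conventional track

The imbalance in prior-record length arose from how defendants were allocated, not from anything the disposition did; and prior-record length independently affects the outcome. The pooled gap is confounded — condition on prior-record length.
Within each level — no priors: 13.8% vs 1.7%; one prior: 50.6% vs 31.9%; multiple priors: 79.7% vs 57.5% — the conventional track is lower every time.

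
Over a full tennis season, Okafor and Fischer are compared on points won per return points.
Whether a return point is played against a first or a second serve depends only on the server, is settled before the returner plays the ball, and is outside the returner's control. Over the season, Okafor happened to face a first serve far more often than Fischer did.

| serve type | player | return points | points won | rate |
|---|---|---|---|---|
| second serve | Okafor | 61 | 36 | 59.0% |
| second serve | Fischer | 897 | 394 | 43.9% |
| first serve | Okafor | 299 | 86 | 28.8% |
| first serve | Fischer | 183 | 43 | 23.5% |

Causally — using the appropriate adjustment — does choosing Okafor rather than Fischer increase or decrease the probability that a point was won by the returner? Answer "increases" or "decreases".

Okafor is higher inside every serve type stratum but Fischer is higher in aggregate. Whether to stratify depends on how serve type relates to the player.
Serve type differs across players for reasons unrelated to any effect of the player itself, and it separately predicts the outcome — a classic confounder. We must compare within serve type levels.
Within each level — second serve: 59.0% vs 43.9%; first serve: 28.8% vs 23.5% — Okafor is higher every time.

increases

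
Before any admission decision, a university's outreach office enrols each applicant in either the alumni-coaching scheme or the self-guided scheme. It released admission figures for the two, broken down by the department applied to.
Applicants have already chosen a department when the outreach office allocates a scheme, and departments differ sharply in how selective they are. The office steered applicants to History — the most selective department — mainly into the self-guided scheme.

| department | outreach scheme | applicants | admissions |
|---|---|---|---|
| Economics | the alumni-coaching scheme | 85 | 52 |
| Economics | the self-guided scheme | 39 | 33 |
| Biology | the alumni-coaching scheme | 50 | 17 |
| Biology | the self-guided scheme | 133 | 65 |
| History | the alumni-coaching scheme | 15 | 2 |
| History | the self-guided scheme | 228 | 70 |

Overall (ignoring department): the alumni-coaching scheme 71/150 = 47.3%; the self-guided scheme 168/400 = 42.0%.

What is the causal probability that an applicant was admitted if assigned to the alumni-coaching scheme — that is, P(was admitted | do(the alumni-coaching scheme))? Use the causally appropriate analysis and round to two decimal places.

0.31

Department is set before the outreach scheme has any effect — it is not caused by the outreach scheme — and it independently drives the outcome. That makes it a confounder, so the causal comparison is within department levels.
Standardising the alumni-coaching scheme to the population department mix: 0.225·52/85 + 0.333·17/50 + 0.442·2/15 = 0.310.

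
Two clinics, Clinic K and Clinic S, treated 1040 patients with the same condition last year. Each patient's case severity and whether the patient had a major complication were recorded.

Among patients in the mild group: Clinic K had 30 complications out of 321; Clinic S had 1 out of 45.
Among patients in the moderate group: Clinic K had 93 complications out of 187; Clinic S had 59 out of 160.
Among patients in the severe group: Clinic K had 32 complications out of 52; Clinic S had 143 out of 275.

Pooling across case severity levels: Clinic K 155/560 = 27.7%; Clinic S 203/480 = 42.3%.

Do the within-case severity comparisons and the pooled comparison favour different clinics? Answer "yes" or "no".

yes

Within each case severity level (mild 9.3% vs 2.2%; moderate 49.7% vs 36.9%; severe 61.5% vs 52.0%), Clinic S has the lower rate every time. Pooled: 27.7% vs 42.3% — Clinic K has the lower rate overall. The two comparisons disagree.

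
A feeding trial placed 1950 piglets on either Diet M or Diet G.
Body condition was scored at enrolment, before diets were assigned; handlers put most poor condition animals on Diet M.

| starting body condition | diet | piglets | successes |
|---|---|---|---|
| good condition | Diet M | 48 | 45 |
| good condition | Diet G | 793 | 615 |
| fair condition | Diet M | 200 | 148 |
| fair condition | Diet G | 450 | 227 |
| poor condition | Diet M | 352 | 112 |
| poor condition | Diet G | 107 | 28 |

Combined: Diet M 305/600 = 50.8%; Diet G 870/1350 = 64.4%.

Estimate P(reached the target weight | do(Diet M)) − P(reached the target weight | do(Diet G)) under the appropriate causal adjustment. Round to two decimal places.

+0.16

Starting body condition differs across diets for reasons unrelated to any effect of the diet itself, and it separately predicts the outcome — a classic confounder. We must compare within starting body condition levels.
Adjusting over the population distribution of starting body condition: 0.431·(0.938−0.776) + 0.333·(0.740−0.504) + 0.235·(0.318−0.262) = +0.162.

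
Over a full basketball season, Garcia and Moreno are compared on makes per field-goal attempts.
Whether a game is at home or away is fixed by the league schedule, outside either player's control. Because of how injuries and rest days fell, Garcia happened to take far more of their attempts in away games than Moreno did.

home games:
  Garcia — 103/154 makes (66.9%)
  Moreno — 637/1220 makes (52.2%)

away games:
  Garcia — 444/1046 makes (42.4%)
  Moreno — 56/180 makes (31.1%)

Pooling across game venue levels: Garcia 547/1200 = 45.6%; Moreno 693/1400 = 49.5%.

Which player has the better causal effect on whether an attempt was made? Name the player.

Garcia

Game venue differs across players for reasons unrelated to any effect of the player itself, and it separately predicts the outcome — a classic confounder. We must compare within game venue levels.
Within each level — home games: 66.9% vs 52.2%; away games: 42.4% vs 31.1% — Garcia is higher every time.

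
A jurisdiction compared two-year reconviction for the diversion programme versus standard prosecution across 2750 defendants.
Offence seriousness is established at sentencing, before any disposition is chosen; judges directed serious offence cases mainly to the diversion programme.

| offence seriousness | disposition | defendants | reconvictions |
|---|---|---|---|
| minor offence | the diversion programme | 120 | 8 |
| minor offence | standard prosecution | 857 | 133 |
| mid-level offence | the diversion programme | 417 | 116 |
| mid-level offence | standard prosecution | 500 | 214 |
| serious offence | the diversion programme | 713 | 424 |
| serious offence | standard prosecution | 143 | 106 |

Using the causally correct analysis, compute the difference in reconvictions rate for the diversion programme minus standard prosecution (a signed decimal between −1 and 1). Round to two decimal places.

-0.13

The stratified and pooled comparisons disagree (the diversion programme wins within each offence seriousness; standard prosecution wins overall), so the answer turns on the causal role of offence seriousness.
The imbalance in offence seriousness arose from how defendants were allocated, not from anything the disposition did; and offence seriousness independently affects the outcome. The pooled gap is confounded — condition on offence seriousness.
Adjusting over the population distribution of offence seriousness: 0.355·(0.067−0.155) + 0.333·(0.278−0.428) + 0.311·(0.595−0.741) = -0.127.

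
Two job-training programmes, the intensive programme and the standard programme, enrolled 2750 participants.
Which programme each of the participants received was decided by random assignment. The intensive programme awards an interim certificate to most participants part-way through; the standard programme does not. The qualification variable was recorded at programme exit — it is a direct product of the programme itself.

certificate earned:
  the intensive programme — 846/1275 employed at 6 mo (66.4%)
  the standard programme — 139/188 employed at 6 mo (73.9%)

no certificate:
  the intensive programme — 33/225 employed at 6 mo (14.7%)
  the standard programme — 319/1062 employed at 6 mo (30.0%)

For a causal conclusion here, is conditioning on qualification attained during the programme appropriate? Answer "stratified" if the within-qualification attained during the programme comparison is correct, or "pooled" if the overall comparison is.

pooled

The stratified and pooled comparisons disagree (the standard programme wins within each qualification attained during the programme; the intensive programme wins overall), so the answer turns on the causal role of qualification attained during the programme.
Qualification attained during the programme is downstream of the programme. One should not condition on a consequence of treatment, so the overall rates are the right comparison.
Pooled: the intensive programme 58.6% vs the standard programme 36.6%; the intensive programme is higher overall.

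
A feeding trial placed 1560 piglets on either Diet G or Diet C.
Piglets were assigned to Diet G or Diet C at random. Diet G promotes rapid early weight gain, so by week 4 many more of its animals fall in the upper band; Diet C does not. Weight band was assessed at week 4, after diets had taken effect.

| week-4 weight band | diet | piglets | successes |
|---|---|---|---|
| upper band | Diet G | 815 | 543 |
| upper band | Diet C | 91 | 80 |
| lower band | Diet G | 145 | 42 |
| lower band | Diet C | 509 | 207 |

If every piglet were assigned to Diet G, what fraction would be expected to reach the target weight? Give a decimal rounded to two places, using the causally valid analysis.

0.61

The week-4 weight band-specific comparison favours Diet C throughout, but the pooled figures favour Diet G. The question is whether to condition on week-4 weight band.
Because the diet influences week-4 weight band, week-4 weight band is a post-treatment mediator, not a confounder. Stratifying on it would bias the estimate; the causal effect is the crude pooled difference.
So P(outcome | do(Diet G)) is just the pooled rate for Diet G: 585/960 = 0.609.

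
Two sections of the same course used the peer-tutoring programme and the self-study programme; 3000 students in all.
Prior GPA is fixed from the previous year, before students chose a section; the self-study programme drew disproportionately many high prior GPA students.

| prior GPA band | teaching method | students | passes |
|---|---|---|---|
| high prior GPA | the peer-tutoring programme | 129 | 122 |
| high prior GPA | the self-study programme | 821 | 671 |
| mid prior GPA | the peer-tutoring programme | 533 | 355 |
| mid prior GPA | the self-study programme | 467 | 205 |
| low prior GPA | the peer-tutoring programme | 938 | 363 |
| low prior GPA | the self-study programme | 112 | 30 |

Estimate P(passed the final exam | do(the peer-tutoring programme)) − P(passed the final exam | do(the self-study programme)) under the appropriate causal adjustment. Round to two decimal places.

The imbalance in prior GPA band arose from how students were allocated, not from anything the teaching method did; and prior GPA band independently affects the outcome. The pooled gap is confounded — condition on prior GPA band.
Adjusting over the population distribution of prior GPA band: 0.317·(0.946−0.817) + 0.333·(0.666−0.439) + 0.350·(0.387−0.268) = +0.158.

+0.16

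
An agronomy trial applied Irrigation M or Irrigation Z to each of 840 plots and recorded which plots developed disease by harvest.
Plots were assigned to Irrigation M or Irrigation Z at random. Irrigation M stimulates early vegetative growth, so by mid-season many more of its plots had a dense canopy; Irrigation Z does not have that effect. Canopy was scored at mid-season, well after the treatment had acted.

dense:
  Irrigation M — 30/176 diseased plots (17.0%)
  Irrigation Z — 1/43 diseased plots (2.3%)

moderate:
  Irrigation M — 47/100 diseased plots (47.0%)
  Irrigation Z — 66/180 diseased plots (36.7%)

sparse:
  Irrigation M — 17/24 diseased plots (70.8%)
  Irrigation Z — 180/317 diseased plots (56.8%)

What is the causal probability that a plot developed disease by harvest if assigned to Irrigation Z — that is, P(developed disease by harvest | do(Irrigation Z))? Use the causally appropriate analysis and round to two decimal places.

Within every mid-season canopy level Irrigation Z has the lower rate, yet pooled Irrigation M does — Simpson's reversal.
Mid-season canopy here is a post-treatment variable shaped by the irrigation; conditioning on it would introduce bias rather than remove it. The overall comparison is the causal one.
So P(outcome | do(Irrigation Z)) is just the pooled rate for Irrigation Z: 247/540 = 0.457.

0.46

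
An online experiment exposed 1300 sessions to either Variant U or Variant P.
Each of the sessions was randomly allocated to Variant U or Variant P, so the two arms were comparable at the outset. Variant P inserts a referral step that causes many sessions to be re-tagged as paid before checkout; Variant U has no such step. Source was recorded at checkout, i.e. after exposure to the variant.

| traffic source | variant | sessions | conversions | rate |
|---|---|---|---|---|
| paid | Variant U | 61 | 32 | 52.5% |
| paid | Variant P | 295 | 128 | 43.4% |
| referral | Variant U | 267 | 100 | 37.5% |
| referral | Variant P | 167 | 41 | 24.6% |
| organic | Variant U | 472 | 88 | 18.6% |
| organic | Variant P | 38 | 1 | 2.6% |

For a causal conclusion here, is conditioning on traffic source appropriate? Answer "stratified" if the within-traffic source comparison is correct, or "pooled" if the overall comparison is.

The stratified and pooled comparisons disagree (Variant U wins within each traffic source; Variant P wins overall), so the answer turns on the causal role of traffic source.
The distribution of traffic source is itself part of what the variant does — it is an intermediate outcome. Holding it fixed would remove that part of the effect; the total effect is the pooled difference.
Pooled: Variant U 27.5% vs Variant P 34.0%; Variant P is higher overall.

pooled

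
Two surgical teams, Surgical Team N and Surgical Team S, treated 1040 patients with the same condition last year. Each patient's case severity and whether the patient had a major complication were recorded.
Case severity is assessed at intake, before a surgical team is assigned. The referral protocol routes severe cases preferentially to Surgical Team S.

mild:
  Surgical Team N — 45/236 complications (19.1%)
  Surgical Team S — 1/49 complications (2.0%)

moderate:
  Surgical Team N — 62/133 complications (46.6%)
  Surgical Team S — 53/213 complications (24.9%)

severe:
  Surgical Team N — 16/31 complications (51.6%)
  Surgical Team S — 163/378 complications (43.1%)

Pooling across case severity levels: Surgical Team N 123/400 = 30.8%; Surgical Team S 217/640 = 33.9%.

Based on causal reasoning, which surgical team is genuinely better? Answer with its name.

Surgical Team S is lower inside every case severity stratum but Surgical Team N is lower in aggregate. Whether to stratify depends on how case severity relates to the surgical team.
Case severity differs across surgical teams for reasons unrelated to any effect of the surgical team itself, and it separately predicts the outcome — a classic confounder. We must compare within case severity levels.
Within each level — mild: 19.1% vs 2.0%; moderate: 46.6% vs 24.9%; severe: 51.6% vs 43.1% — Surgical Team S is lower every time.

Surgical Team S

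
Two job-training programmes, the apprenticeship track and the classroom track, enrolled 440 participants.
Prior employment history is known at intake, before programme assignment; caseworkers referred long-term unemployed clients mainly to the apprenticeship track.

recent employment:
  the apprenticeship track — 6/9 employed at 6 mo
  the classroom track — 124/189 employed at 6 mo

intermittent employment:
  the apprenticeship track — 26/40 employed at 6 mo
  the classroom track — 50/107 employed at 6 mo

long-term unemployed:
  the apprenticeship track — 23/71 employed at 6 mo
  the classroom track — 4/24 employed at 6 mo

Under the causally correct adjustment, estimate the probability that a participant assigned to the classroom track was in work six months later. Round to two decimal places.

0.49

Within every prior employment history level the apprenticeship track has the higher rate, yet pooled the classroom track does — Simpson's reversal.
Here prior employment history is a common cause — it drives both which programme a case falls under and the outcome. The crude comparison mixes populations; the stratum-specific rates are the causally relevant ones.
Standardising the classroom track to the population prior employment history mix: 0.450·124/189 + 0.334·50/107 + 0.216·4/24 = 0.487.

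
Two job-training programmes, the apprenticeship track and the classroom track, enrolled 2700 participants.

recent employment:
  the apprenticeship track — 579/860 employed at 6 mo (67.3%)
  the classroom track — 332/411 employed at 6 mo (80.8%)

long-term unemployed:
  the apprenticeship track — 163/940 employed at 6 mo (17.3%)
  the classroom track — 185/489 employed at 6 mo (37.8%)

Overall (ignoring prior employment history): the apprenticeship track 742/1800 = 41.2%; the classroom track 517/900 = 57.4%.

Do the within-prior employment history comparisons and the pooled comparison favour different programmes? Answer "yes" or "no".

no

Within each prior employment history level (recent employment 67.3% vs 80.8%; long-term unemployed 17.3% vs 37.8%), the classroom track has the higher rate every time. Pooled: 41.2% vs 57.4% — the classroom track has the higher rate overall. They agree.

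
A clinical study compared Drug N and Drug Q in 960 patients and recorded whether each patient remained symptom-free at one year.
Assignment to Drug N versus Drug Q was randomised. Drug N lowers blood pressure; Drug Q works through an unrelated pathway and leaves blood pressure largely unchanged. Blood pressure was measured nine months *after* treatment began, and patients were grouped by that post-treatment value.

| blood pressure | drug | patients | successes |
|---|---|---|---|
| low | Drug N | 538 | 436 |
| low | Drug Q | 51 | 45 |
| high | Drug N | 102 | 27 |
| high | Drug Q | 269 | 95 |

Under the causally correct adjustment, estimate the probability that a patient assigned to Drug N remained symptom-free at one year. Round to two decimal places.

Blood pressure is downstream of the drug. One should not condition on a consequence of treatment, so the overall rates are the right comparison.
So P(outcome | do(Drug N)) is just the pooled rate for Drug N: 463/640 = 0.723.

0.72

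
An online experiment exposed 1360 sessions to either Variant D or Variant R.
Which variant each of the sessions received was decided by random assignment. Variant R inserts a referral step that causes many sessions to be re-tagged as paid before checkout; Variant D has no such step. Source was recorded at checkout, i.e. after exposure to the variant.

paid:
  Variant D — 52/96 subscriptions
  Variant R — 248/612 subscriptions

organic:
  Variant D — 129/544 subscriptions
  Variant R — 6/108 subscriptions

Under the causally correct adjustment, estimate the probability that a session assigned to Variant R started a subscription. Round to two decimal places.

Traffic source is recorded after the variant and is itself shifted by it — it sits on the causal path from variant to outcome. Conditioning on a mediator would strip out part of the effect we want; the pooled comparison gives the total causal effect.
So P(outcome | do(Variant R)) is just the pooled rate for Variant R: 254/720 = 0.353.

0.35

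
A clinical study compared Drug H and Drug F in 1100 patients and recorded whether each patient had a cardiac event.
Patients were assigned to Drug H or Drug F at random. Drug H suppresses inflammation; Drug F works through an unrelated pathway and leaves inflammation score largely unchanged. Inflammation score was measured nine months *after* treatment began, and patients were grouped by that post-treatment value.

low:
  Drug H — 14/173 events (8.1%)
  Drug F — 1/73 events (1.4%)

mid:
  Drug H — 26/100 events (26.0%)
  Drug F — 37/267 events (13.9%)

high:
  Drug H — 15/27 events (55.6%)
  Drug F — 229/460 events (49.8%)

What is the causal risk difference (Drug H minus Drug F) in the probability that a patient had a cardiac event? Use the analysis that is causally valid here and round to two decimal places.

Inflammation score is downstream of the drug. One should not condition on a consequence of treatment, so the overall rates are the right comparison.
The causal difference is the pooled difference: 0.183 − 0.334 = -0.150.

-0.15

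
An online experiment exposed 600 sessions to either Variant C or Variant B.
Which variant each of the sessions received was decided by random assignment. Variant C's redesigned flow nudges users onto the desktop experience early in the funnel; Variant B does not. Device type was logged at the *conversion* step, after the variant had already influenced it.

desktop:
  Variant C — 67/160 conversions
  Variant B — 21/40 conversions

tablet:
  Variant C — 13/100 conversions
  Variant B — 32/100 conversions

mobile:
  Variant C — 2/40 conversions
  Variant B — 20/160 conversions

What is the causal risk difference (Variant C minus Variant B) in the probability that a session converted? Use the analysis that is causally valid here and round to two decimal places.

+0.03

Device type is recorded after the variant and is itself shifted by it — it sits on the causal path from variant to outcome. Conditioning on a mediator would strip out part of the effect we want; the pooled comparison gives the total causal effect.
The causal difference is the pooled difference: 0.273 − 0.243 = +0.030.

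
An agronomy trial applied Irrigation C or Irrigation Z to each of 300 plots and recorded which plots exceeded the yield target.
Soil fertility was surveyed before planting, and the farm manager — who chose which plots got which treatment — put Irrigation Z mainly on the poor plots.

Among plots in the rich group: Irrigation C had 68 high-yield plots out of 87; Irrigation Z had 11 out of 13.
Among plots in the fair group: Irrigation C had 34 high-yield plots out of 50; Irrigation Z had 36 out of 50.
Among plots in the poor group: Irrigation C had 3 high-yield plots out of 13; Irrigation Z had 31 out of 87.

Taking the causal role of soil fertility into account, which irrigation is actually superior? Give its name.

Soil fertility satisfies the back-door criterion: it is not a descendant of the irrigation, and it blocks the spurious path from irrigation to outcome. Adjusting for it (i.e., using the within-soil fertility rates) gives the causal effect.
Within each level — rich: 78.2% vs 84.6%; fair: 68.0% vs 72.0%; poor: 23.1% vs 35.6% — Irrigation Z is higher every time.

Irrigation Z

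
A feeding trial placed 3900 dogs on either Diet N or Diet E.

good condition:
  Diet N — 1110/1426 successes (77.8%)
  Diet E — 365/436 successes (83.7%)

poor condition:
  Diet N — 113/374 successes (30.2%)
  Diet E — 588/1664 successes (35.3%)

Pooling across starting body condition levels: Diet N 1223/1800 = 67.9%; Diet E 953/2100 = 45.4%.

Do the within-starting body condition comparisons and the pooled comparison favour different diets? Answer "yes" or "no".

yes

Within each starting body condition level (good condition 77.8% vs 83.7%; poor condition 30.2% vs 35.3%), Diet E has the higher rate every time. Pooled: 67.9% vs 45.4% — Diet N has the higher rate overall. The two comparisons disagree.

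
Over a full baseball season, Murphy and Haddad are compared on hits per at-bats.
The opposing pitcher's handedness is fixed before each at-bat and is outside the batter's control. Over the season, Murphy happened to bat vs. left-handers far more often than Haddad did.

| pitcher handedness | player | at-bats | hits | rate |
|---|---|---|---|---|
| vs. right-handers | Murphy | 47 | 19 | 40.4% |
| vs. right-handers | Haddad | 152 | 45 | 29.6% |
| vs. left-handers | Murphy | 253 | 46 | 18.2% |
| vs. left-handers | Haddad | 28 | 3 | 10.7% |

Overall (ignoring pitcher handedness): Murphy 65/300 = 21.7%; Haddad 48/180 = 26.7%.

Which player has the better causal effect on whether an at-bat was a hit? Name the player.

Murphy is higher inside every pitcher handedness stratum but Haddad is higher in aggregate. Whether to stratify depends on how pitcher handedness relates to the player.
Nothing the player does changes pitcher handedness; the imbalance is an allocation artefact. With pitcher handedness also predicting the outcome, the pooled figure is confounded, and the within-stratum comparison is the causal one.
Within each level — vs. right-handers: 40.4% vs 29.6%; vs. left-handers: 18.2% vs 10.7% — Murphy is higher every time.

Murphy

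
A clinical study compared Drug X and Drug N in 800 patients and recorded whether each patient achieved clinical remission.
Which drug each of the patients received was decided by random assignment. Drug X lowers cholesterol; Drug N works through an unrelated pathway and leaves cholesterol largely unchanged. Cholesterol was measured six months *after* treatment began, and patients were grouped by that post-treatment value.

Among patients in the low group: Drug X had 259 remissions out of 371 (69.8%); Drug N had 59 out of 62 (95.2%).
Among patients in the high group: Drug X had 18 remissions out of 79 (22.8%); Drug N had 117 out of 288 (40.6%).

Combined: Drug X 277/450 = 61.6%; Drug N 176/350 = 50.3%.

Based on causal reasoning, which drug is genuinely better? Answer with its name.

The stratified and pooled comparisons disagree (Drug N wins within each cholesterol; Drug X wins overall), so the answer turns on the causal role of cholesterol.
Cholesterol lies on the pathway drug → cholesterol → outcome, so adjusting for it blocks the indirect effect. For the total causal effect of drug, use the unadjusted pooled rates.
Pooled: Drug X 61.6% vs Drug N 50.3%; Drug X is higher overall.

Drug X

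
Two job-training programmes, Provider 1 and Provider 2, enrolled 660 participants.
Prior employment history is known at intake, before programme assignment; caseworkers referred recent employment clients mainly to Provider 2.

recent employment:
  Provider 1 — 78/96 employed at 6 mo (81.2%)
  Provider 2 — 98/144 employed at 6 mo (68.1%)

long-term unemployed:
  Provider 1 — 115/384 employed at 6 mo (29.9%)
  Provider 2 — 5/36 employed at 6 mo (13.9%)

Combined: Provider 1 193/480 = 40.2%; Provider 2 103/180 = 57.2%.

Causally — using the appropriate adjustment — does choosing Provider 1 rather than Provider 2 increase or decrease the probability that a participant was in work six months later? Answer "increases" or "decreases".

Within every prior employment history level Provider 1 has the higher rate, yet pooled Provider 2 does — Simpson's reversal.
Here prior employment history is a common cause — it drives both which programme a case falls under and the outcome. The crude comparison mixes populations; the stratum-specific rates are the causally relevant ones.
Within each level — recent employment: 81.2% vs 68.1%; long-term unemployed: 29.9% vs 13.9% — Provider 1 is higher every time.

increases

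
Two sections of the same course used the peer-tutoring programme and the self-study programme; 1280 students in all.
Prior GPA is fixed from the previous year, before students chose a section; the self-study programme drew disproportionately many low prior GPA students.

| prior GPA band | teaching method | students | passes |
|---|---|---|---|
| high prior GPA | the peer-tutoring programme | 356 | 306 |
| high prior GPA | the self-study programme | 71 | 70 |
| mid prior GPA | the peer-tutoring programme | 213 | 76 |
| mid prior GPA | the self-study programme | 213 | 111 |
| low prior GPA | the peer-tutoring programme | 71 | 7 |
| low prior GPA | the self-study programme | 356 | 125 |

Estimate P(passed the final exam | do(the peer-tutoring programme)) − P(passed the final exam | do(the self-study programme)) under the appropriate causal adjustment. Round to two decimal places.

-0.18

Prior GPA band differs across teaching methods for reasons unrelated to any effect of the teaching method itself, and it separately predicts the outcome — a classic confounder. We must compare within prior GPA band levels.
Adjusting over the population distribution of prior GPA band: 0.334·(0.860−0.986) + 0.333·(0.357−0.521) + 0.334·(0.099−0.351) = -0.181.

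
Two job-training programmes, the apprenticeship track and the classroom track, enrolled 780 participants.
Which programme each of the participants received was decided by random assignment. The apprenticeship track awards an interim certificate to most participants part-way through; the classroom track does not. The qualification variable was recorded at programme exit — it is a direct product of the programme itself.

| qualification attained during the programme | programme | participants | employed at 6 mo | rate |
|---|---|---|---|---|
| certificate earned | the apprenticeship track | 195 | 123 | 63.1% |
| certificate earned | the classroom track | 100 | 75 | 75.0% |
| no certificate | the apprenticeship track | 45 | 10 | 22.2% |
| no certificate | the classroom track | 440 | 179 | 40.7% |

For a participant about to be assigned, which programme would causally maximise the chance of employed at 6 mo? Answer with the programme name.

the classroom track is higher inside every qualification attained during the programme stratum but the apprenticeship track is higher in aggregate. Whether to stratify depends on how qualification attained during the programme relates to the programme.
Because the programme influences qualification attained during the programme, qualification attained during the programme is a post-treatment mediator, not a confounder. Stratifying on it would bias the estimate; the causal effect is the crude pooled difference.
Pooled: the apprenticeship track 55.4% vs the classroom track 47.0%; the apprenticeship track is higher overall.

the apprenticeship track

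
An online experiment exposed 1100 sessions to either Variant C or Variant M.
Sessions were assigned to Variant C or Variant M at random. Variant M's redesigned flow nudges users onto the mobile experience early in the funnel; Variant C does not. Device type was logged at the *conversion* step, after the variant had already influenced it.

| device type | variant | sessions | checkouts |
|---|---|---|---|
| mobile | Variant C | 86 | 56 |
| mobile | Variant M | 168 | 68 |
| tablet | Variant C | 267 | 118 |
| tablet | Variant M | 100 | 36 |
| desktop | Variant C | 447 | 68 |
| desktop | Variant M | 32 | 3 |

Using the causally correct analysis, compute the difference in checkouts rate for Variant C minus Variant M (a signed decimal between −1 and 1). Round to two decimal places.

Device type is downstream of the variant. One should not condition on a consequence of treatment, so the overall rates are the right comparison.
The causal difference is the pooled difference: 0.302 − 0.357 = -0.054.

-0.05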